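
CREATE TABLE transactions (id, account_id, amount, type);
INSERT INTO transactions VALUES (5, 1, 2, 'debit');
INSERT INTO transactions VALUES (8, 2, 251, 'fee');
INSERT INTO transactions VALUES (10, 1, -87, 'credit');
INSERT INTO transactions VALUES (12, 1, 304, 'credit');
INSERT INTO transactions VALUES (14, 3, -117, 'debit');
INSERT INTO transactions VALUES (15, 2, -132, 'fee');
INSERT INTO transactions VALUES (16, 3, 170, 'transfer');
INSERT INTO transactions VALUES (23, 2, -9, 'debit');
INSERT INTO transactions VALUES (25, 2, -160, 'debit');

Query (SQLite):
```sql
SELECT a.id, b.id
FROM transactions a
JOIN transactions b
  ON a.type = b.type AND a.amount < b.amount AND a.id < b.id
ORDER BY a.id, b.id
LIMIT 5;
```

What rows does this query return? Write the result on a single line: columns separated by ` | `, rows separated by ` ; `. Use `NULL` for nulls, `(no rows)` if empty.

10 | 12 ; 14 | 23

Pairs (a,b) with same type, a.amount < b.amount, a.id < b.id.
type groups: credit:{10,12} debit:{5,14,23,25} fee:{8,15} transfer:{16}
Ordered by (a.id, b.id); first 5.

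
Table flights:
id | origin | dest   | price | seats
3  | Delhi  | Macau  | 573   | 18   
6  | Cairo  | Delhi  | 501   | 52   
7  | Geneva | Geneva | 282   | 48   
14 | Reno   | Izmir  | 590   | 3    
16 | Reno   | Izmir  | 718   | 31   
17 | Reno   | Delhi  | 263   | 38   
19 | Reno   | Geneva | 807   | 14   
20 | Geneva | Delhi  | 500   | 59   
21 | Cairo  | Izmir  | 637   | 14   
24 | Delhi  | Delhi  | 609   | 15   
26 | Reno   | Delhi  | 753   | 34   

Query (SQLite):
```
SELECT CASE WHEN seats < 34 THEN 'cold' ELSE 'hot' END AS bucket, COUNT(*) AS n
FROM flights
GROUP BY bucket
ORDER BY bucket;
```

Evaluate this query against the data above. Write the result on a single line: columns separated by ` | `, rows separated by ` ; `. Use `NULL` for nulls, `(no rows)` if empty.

cold | 6 ; hot | 5

Bucket rows by seats < 34 → 'cold' else 'hot'; count each bucket.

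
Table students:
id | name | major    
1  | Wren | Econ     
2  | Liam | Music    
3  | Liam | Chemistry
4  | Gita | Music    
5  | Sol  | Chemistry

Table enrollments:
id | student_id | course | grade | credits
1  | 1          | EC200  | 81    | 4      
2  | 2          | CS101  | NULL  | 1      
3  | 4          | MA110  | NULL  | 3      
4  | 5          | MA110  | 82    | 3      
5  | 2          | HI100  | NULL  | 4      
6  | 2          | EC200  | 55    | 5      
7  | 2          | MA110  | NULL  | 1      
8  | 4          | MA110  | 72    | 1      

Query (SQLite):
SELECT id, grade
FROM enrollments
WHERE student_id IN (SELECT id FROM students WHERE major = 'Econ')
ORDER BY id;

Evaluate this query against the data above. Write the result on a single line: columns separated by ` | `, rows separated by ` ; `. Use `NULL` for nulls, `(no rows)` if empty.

1 | 81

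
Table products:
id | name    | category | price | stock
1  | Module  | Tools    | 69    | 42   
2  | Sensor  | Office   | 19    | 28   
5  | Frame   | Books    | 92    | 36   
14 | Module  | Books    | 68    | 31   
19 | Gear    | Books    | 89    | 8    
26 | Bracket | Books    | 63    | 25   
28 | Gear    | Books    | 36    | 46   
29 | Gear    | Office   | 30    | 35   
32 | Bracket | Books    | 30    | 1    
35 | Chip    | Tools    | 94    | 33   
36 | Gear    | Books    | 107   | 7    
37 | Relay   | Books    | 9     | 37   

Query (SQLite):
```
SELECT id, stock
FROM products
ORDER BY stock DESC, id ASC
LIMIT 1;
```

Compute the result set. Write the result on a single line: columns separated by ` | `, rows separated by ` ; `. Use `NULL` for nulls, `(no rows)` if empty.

Sort by stock desc, tiebreak id asc: (46, id=28), (42, id=1), (37, id=37), (36, id=5) …. Take first 1.

28 | 46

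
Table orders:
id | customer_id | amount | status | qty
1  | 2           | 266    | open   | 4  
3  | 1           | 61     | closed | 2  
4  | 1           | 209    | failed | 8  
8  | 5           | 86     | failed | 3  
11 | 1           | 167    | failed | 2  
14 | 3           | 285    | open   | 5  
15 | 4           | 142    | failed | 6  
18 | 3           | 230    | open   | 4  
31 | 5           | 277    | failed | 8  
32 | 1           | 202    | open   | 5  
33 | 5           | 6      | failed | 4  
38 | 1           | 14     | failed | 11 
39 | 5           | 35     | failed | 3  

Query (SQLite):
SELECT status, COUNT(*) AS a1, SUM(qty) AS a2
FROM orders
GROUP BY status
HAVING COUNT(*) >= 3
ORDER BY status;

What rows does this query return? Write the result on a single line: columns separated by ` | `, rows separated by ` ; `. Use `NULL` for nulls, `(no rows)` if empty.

Group orders by status.
Per group compute: COUNT(*), SUM(qty).
HAVING: drop groups with fewer than 3 rows.
  closed: ids {3} → COUNT(*)=1, SUM(qty)=2
  failed: ids {4, 8, 11, 15, 31, 33, 38, 39} → COUNT(*)=8, SUM(qty)=45
  open: ids {1, 14, 18, 32} → COUNT(*)=4, SUM(qty)=18

failed | 8 | 45 ; open | 4 | 18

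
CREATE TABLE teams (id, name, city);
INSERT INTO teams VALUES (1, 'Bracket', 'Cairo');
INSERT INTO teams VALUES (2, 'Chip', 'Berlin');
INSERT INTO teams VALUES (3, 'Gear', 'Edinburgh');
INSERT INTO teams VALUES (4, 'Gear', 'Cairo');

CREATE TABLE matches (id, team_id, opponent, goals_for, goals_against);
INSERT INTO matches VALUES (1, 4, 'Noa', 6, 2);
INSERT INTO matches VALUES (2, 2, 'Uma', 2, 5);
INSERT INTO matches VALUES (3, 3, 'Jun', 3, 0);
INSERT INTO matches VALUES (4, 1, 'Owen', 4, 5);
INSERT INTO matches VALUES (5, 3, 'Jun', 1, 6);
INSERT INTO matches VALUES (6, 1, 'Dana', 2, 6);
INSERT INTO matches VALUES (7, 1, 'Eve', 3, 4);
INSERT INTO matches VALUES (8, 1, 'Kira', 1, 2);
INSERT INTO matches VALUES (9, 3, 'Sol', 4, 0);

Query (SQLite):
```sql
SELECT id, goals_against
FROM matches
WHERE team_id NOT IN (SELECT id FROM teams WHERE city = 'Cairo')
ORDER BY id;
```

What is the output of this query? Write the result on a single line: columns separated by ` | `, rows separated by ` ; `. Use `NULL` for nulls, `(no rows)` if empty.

Inner query: teams.id where city = 'Cairo'.
Outer: keep matches rows whose team_id is not in that set.
Inner query → {1, 4}

2 | 5 ; 3 | 0 ; 5 | 6 ; 9 | 0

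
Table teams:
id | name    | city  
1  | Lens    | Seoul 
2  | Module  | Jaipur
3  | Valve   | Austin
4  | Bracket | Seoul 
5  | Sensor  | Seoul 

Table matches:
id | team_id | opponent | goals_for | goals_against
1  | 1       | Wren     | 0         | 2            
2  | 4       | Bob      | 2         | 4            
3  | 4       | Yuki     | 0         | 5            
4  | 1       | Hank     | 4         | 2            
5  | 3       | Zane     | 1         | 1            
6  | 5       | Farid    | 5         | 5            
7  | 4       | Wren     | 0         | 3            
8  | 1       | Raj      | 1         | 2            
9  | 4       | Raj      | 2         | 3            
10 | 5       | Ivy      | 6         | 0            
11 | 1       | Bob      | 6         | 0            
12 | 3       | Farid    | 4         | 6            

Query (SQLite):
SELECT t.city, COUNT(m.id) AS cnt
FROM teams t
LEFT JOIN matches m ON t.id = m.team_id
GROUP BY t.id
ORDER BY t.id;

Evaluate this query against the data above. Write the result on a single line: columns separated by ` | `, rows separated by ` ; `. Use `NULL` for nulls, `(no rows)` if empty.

LEFT JOIN keeps every teams row; unmatched ones get NULL for matches columns.
Group by teams.id and compute COUNT(m.id). COUNT(col) of an all-NULL group is 0.
  1: ids {1, 4, 8, 11} → COUNT(m.id)=4
  2: ids {—} → COUNT(m.id)=0
  3: ids {5, 12} → COUNT(m.id)=2
  4: ids {2, 3, 7, 9} → COUNT(m.id)=4
  5: ids {6, 10} → COUNT(m.id)=2

Seoul | 4 ; Jaipur | 0 ; Austin | 2 ; Seoul | 4 ; Seoul | 2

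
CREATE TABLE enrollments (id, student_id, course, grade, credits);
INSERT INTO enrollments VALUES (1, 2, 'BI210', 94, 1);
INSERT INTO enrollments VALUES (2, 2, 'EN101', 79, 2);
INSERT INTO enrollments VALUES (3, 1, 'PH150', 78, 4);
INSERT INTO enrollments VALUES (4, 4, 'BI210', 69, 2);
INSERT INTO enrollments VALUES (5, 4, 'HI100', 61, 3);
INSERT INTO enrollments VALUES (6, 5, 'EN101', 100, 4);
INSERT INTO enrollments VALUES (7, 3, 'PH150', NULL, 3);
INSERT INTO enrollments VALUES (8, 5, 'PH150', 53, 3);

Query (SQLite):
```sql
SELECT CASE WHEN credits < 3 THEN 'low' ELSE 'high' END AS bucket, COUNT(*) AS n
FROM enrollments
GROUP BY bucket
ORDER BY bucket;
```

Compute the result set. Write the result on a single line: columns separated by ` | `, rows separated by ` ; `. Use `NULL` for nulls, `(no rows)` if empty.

high | 5 ; low | 3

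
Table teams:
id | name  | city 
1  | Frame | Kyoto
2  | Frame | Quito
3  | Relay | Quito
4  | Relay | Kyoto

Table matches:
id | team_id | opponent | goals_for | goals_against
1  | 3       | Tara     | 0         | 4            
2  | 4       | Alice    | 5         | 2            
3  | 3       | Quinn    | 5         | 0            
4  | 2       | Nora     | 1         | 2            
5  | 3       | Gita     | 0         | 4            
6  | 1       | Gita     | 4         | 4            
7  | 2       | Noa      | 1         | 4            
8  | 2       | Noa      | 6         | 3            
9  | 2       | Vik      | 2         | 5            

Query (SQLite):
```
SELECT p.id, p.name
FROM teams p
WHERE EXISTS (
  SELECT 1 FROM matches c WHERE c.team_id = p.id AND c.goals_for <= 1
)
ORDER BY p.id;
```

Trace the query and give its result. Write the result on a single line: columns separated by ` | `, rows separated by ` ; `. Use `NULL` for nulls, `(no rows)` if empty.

For each teams row, check whether any matches with matching team_id has goals_for <= 1.
Keep rows where that is true.

2 | Frame ; 3 | Relay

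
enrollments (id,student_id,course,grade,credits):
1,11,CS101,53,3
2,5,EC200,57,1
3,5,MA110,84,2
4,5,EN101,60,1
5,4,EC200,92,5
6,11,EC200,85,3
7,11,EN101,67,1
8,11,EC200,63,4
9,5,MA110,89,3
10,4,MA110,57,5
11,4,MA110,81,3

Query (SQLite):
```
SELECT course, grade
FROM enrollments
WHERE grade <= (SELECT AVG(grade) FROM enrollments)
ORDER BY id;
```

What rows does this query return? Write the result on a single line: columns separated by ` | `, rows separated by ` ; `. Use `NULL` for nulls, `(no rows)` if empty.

CS101 | 53 ; EC200 | 57 ; EN101 | 60 ; EN101 | 67 ; EC200 | 63 ; MA110 | 57

Scalar subquery: AVG(grade) over all enrollments rows = 71.636364 (≈; comparison uses full precision).
Keep rows where grade <= that value.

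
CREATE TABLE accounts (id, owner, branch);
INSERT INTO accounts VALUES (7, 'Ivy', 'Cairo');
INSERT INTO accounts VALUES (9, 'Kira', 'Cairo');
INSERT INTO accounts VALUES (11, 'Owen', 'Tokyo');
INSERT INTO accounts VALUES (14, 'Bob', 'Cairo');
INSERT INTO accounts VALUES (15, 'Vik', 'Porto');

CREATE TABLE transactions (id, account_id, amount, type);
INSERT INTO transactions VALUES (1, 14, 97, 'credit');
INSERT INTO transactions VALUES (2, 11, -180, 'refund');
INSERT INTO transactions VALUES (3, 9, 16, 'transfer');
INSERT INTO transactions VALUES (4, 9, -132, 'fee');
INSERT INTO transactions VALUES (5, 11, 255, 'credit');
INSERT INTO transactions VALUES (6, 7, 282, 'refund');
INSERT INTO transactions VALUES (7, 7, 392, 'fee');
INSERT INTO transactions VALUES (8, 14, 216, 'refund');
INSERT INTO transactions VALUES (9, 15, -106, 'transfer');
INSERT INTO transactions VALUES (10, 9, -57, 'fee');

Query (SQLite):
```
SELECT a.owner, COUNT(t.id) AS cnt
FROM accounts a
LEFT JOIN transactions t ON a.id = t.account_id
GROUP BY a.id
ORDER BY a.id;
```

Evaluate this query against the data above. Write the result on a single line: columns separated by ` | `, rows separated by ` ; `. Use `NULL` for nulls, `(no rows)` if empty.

LEFT JOIN keeps every accounts row; unmatched ones get NULL for transactions columns.
Group by accounts.id and compute COUNT(t.id). COUNT(col) of an all-NULL group is 0.
  7: ids {6, 7} → COUNT(t.id)=2
  9: ids {3, 4, 10} → COUNT(t.id)=3
  11: ids {2, 5} → COUNT(t.id)=2
  14: ids {1, 8} → COUNT(t.id)=2
  15: ids {9} → COUNT(t.id)=1

Ivy | 2 ; Kira | 3 ; Owen | 2 ; Bob | 2 ; Vik | 1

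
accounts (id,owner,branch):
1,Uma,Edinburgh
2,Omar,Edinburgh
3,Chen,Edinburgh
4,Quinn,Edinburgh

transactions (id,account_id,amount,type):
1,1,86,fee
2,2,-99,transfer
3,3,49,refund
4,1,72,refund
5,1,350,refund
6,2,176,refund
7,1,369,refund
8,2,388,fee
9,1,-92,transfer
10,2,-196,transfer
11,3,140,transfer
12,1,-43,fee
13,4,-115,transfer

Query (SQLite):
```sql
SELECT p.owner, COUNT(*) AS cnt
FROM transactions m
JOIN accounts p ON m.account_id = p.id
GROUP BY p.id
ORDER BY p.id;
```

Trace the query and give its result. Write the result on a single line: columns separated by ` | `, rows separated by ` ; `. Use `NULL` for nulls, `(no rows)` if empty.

Uma | 6 ; Omar | 4 ; Chen | 2 ; Quinn | 1

Join each transactions row to its accounts via account_id.
Group joined rows by accounts.id; compute COUNT(*) per group.
  1: ids {1, 4, 5, 7, 9, 12} → COUNT(*)=6
  2: ids {2, 6, 8, 10} → COUNT(*)=4
  3: ids {3, 11} → COUNT(*)=2
  4: ids {13} → COUNT(*)=1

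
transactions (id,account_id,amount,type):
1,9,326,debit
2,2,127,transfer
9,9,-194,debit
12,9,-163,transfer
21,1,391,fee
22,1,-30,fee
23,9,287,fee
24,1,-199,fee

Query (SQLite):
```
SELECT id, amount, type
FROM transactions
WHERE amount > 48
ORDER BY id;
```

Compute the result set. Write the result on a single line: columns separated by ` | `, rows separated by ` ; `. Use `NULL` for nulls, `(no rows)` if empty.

amount > 48: ids {1, 2, 21, 23}

1 | 326 | debit ; 2 | 127 | transfer ; 21 | 391 | fee ; 23 | 287 | fee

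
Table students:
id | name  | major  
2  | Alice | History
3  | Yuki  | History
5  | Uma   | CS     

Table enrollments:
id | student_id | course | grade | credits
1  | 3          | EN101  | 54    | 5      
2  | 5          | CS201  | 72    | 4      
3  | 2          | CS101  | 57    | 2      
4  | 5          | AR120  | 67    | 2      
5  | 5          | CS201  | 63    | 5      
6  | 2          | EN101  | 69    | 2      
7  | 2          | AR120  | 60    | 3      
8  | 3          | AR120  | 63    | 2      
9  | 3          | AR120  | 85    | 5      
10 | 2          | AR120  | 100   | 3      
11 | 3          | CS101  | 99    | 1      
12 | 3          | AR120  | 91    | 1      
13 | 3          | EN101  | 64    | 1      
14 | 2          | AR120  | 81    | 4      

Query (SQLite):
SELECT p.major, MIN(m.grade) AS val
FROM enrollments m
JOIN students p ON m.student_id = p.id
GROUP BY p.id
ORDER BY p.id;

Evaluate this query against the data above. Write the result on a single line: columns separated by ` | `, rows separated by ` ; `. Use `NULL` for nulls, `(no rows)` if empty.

History | 57 ; History | 54 ; CS | 63

Join each enrollments row to its students via student_id.
Group joined rows by students.id; compute MIN(m.grade) per group.
  2: ids {3, 6, 7, 10, 14} → MIN(m.grade)=57
  3: ids {1, 8, 9, 11, 12, 13} → MIN(m.grade)=54
  5: ids {2, 4, 5} → MIN(m.grade)=63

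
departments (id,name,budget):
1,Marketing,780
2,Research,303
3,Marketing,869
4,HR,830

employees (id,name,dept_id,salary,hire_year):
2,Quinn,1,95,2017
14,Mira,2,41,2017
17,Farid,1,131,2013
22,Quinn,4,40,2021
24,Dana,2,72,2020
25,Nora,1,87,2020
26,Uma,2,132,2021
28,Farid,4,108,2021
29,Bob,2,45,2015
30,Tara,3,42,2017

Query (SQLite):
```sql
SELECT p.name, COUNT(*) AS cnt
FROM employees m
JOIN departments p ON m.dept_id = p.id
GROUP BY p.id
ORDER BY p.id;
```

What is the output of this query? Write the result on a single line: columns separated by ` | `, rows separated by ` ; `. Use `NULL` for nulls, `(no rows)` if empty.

Join each employees row to its departments via dept_id.
Group joined rows by departments.id; compute COUNT(*) per group.
  1: ids {2, 17, 25} → COUNT(*)=3
  2: ids {14, 24, 26, 29} → COUNT(*)=4
  3: ids {30} → COUNT(*)=1
  4: ids {22, 28} → COUNT(*)=2

Marketing | 3 ; Research | 4 ; Marketing | 1 ; HR | 2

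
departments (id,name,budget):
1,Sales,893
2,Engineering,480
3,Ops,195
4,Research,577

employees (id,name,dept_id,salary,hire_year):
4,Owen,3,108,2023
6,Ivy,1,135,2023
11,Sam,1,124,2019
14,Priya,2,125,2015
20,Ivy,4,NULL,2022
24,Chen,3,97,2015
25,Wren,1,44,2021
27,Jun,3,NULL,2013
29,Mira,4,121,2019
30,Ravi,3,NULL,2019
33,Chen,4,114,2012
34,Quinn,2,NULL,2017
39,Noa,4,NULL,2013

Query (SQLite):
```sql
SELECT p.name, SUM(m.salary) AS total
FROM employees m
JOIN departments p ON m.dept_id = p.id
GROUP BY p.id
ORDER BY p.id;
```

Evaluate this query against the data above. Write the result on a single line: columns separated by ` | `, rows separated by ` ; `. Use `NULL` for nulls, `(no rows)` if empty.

Join each employees row to its departments via dept_id.
Group joined rows by departments.id; compute SUM(m.salary) per group.
  1: ids {6, 11, 25} → SUM(m.salary)=303
  2: ids {14, 34} → SUM(m.salary)=125
  3: ids {4, 24, 27, 30} → SUM(m.salary)=205
  4: ids {20, 29, 33, 39} → SUM(m.salary)=235

Sales | 303 ; Engineering | 125 ; Ops | 205 ; Research | 235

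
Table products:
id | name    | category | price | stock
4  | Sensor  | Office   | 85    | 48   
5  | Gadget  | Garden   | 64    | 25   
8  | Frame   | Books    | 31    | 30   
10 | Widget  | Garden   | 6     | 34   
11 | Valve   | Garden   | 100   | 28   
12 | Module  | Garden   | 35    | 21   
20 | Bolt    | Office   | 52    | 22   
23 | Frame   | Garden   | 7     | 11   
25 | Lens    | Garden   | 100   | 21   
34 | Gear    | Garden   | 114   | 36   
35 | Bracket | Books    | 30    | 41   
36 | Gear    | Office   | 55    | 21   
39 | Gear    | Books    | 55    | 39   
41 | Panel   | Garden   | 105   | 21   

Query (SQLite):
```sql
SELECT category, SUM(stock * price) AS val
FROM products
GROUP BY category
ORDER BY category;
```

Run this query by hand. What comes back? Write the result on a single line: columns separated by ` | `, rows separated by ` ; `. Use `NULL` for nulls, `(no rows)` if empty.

Books | 4305 ; Garden | 13825 ; Office | 6379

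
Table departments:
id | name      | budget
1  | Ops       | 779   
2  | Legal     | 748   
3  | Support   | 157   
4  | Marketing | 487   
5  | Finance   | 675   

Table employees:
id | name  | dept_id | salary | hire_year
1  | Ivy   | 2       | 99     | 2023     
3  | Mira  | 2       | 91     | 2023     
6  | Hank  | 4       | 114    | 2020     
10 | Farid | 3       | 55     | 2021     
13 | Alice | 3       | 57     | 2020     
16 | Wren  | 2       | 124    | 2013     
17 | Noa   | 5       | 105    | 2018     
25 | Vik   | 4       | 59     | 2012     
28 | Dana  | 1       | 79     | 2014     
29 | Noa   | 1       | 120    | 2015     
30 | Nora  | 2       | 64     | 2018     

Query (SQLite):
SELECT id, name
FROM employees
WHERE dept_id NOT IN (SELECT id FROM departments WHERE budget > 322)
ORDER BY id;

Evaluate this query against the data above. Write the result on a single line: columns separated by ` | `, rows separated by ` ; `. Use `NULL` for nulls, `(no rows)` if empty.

10 | Farid ; 13 | Alice

Inner query: departments.id where budget > 322.
Outer: keep employees rows whose dept_id is not in that set.
Inner query → {1, 2, 4, 5}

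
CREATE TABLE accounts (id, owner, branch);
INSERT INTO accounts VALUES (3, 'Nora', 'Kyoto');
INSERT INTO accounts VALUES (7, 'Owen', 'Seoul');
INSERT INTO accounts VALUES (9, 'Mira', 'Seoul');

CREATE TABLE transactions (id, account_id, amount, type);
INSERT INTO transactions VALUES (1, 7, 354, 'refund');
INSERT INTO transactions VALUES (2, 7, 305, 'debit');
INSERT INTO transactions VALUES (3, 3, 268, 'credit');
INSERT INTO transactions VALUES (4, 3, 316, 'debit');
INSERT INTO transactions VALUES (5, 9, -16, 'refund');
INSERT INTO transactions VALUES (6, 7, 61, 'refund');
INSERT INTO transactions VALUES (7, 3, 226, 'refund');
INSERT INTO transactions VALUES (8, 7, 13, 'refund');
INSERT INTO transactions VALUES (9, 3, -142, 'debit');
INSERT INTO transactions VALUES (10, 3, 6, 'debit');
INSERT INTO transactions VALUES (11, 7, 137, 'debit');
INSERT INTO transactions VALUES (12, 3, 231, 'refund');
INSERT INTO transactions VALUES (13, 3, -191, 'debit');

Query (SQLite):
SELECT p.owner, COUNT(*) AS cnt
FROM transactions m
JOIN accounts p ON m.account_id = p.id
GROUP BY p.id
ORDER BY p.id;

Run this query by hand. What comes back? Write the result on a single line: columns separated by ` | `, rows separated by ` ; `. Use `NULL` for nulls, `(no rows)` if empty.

Nora | 7 ; Owen | 5 ; Mira | 1

Join each transactions row to its accounts via account_id.
Group joined rows by accounts.id; compute COUNT(*) per group.
  3: ids {3, 4, 7, 9, 10, 12, 13} → COUNT(*)=7
  7: ids {1, 2, 6, 8, 11} → COUNT(*)=5
  9: ids {5} → COUNT(*)=1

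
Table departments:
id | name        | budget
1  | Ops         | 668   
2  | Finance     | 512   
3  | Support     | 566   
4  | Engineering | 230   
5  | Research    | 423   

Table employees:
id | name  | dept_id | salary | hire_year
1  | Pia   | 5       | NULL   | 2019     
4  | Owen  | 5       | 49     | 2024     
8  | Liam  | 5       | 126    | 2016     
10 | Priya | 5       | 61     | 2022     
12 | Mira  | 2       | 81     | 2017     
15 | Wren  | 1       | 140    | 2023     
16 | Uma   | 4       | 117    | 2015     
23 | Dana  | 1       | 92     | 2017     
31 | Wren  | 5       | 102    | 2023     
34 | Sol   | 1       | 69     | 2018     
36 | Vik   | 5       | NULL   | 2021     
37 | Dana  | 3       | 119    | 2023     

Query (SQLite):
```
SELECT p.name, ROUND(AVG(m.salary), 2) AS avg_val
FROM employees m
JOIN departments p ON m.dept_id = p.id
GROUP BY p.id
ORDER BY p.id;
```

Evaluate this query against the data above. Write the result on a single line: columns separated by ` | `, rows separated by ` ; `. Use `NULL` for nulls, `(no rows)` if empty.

Ops | 100.33 ; Finance | 81 ; Support | 119 ; Engineering | 117 ; Research | 84.5

Join each employees row to its departments via dept_id.
Group joined rows by departments.id; compute ROUND(AVG(m.salary), 2) per group.
  1: ids {15, 23, 34} → ROUND(AVG(m.salary), 2)=100.33
  2: ids {12} → ROUND(AVG(m.salary), 2)=81
  3: ids {37} → ROUND(AVG(m.salary), 2)=119
  4: ids {16} → ROUND(AVG(m.salary), 2)=117
  5: ids {1, 4, 8, 10, 31, 36} → ROUND(AVG(m.salary), 2)=84.5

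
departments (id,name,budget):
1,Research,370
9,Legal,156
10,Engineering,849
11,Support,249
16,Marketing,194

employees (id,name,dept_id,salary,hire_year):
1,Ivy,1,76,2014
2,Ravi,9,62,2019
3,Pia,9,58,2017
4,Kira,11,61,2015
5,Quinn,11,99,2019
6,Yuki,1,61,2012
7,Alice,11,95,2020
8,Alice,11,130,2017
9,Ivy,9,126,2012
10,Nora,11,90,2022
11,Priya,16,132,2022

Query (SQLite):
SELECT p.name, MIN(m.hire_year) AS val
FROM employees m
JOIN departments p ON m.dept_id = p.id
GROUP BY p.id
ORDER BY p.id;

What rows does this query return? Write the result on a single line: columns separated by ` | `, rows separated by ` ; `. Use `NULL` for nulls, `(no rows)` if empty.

Research | 2012 ; Legal | 2012 ; Support | 2015 ; Marketing | 2022

Join each employees row to its departments via dept_id.
Group joined rows by departments.id; compute MIN(m.hire_year) per group.
  1: ids {1, 6} → MIN(m.hire_year)=2012
  9: ids {2, 3, 9} → MIN(m.hire_year)=2012
  11: ids {4, 5, 7, 8, 10} → MIN(m.hire_year)=2015
  16: ids {11} → MIN(m.hire_year)=2022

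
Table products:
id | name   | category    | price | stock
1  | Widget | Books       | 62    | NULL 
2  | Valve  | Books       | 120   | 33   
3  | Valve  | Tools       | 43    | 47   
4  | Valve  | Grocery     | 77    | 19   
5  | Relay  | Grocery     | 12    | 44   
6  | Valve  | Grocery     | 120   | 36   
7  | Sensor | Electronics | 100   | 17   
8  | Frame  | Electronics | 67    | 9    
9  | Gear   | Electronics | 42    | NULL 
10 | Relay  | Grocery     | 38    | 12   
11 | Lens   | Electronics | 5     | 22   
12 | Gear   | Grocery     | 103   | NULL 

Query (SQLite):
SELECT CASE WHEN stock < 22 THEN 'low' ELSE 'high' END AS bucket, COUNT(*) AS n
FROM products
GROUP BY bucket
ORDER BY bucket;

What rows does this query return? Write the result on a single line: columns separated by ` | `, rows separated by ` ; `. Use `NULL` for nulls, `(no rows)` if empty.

high | 8 ; low | 4

Bucket rows by stock < 22 → 'low' else 'high'; count each bucket.
NULL < 22 is unknown, so NULL stock falls into ELSE → 'high'.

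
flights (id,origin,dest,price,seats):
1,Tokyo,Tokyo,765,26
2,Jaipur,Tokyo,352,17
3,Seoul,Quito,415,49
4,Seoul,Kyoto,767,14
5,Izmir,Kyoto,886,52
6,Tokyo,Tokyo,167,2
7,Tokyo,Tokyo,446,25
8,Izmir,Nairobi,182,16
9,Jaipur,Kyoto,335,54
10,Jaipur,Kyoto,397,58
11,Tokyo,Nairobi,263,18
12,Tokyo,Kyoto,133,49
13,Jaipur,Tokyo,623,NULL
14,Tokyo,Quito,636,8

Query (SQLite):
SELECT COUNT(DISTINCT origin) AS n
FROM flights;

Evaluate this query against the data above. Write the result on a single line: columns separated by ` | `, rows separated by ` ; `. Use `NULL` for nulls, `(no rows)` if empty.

Count distinct non-NULL origin values.

4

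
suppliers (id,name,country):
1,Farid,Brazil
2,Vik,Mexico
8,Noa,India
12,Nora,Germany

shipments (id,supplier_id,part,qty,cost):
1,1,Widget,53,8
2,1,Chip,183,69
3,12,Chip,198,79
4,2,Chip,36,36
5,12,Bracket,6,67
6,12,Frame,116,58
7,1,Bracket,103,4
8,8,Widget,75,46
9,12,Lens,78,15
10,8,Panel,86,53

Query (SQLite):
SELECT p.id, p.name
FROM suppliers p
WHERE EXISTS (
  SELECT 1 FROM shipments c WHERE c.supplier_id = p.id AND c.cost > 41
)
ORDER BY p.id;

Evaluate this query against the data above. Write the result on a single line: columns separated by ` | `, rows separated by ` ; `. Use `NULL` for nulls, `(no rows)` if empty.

1 | Farid ; 8 | Noa ; 12 | Nora

For each suppliers row, check whether any shipments with matching supplier_id has cost > 41.
Keep rows where that is true.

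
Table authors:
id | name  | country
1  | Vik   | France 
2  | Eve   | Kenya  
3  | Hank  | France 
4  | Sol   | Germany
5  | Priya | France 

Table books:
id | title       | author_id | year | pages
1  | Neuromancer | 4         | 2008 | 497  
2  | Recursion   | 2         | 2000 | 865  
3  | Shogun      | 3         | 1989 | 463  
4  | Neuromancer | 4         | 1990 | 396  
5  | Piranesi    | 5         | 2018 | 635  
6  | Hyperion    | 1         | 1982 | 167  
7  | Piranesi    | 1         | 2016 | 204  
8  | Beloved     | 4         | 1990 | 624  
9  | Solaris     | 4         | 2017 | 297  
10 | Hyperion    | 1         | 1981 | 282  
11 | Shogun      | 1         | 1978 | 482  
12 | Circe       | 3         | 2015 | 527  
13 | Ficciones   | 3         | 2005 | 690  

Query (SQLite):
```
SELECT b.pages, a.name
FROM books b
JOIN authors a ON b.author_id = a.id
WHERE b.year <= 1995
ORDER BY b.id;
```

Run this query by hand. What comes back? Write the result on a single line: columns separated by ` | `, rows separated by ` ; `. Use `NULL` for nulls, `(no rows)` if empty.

Each books row matches the authors row where author_id = authors.id.
Then keep rows with b.year <= 1995.

463 | Hank ; 396 | Sol ; 167 | Vik ; 624 | Sol ; 282 | Vik ; 482 | Vik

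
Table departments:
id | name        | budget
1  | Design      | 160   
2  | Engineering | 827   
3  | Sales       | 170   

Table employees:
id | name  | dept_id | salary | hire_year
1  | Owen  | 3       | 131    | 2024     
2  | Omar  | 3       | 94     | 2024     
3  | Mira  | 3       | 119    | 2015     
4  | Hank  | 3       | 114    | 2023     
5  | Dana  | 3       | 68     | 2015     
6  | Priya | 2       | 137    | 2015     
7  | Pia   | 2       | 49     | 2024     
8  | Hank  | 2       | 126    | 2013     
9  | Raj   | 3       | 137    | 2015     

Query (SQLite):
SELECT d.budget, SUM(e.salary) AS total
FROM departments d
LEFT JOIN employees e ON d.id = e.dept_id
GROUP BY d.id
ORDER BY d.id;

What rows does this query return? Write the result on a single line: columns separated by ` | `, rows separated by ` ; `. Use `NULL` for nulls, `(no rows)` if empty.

LEFT JOIN keeps every departments row; unmatched ones get NULL for employees columns.
Group by departments.id and compute SUM(e.salary). SUM over an all-NULL group is NULL.
  1: ids {—} → SUM(e.salary)=NULL
  2: ids {6, 7, 8} → SUM(e.salary)=312
  3: ids {1, 2, 3, 4, 5, 9} → SUM(e.salary)=663

160 | NULL ; 827 | 312 ; 170 | 663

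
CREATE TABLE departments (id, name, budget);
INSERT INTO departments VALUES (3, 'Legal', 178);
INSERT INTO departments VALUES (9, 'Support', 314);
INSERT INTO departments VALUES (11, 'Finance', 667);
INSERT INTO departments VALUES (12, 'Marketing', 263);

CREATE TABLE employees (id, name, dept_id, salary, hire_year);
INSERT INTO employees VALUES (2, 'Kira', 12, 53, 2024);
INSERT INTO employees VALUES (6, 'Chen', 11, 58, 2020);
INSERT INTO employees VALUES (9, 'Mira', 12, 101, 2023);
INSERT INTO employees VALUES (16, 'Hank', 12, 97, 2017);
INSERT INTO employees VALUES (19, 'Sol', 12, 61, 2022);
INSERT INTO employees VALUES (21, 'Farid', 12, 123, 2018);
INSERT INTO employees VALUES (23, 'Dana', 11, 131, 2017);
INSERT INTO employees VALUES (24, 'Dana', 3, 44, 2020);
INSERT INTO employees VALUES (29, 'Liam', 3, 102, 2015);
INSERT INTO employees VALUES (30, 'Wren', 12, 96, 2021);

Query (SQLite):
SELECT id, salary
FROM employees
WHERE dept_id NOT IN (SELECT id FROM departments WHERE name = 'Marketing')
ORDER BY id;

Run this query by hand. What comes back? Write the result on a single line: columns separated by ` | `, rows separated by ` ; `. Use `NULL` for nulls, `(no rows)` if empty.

Inner query: departments.id where name = 'Marketing'.
Outer: keep employees rows whose dept_id is not in that set.
Inner query → {12}

6 | 58 ; 23 | 131 ; 24 | 44 ; 29 | 102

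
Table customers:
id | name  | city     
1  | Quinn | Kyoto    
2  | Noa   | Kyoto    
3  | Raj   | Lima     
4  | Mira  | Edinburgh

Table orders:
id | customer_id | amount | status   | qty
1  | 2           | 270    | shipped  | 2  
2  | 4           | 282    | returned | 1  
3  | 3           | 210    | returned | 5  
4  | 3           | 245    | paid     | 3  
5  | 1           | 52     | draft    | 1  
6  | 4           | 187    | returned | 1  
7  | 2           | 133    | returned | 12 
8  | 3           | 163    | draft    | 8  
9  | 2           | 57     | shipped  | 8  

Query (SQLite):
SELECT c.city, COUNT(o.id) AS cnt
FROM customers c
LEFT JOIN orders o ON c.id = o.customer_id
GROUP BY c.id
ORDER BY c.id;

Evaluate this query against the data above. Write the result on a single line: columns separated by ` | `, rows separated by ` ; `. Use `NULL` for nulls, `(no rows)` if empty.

LEFT JOIN keeps every customers row; unmatched ones get NULL for orders columns.
Group by customers.id and compute COUNT(o.id). COUNT(col) of an all-NULL group is 0.
  1: ids {5} → COUNT(o.id)=1
  2: ids {1, 7, 9} → COUNT(o.id)=3
  3: ids {3, 4, 8} → COUNT(o.id)=3
  4: ids {2, 6} → COUNT(o.id)=2

Kyoto | 1 ; Kyoto | 3 ; Lima | 3 ; Edinburgh | 2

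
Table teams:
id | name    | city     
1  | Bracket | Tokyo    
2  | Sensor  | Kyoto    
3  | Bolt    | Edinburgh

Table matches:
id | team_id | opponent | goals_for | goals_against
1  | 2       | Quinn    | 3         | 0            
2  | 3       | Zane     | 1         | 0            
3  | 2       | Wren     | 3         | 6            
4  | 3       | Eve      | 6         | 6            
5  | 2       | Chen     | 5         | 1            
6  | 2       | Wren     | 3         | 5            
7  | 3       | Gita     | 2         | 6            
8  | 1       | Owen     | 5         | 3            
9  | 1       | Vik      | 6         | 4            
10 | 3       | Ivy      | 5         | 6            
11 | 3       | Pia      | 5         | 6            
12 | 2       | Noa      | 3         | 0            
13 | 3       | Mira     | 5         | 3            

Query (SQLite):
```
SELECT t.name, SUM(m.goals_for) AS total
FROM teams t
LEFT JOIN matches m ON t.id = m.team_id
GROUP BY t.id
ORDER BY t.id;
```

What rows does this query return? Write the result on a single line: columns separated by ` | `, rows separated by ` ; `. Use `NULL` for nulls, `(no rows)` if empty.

LEFT JOIN keeps every teams row; unmatched ones get NULL for matches columns.
Group by teams.id and compute SUM(m.goals_for). SUM over an all-NULL group is NULL.
  1: ids {8, 9} → SUM(m.goals_for)=11
  2: ids {1, 3, 5, 6, 12} → SUM(m.goals_for)=17
  3: ids {2, 4, 7, 10, 11, 13} → SUM(m.goals_for)=24

Bracket | 11 ; Sensor | 17 ; Bolt | 24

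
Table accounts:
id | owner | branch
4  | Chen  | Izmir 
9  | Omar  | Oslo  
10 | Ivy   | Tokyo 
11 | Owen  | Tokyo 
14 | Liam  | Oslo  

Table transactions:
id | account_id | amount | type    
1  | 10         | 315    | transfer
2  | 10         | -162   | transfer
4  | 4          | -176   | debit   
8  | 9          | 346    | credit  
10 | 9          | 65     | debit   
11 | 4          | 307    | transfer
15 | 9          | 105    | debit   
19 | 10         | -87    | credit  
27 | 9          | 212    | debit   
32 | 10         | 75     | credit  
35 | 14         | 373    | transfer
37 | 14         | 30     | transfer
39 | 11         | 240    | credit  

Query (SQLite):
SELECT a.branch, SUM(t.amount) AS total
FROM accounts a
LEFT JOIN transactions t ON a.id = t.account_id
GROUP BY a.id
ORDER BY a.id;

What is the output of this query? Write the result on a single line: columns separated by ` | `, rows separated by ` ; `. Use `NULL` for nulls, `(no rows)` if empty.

LEFT JOIN keeps every accounts row; unmatched ones get NULL for transactions columns.
Group by accounts.id and compute SUM(t.amount). SUM over an all-NULL group is NULL.
  4: ids {4, 11} → SUM(t.amount)=131
  9: ids {8, 10, 15, 27} → SUM(t.amount)=728
  10: ids {1, 2, 19, 32} → SUM(t.amount)=141
  11: ids {39} → SUM(t.amount)=240
  14: ids {35, 37} → SUM(t.amount)=403

Izmir | 131 ; Oslo | 728 ; Tokyo | 141 ; Tokyo | 240 ; Oslo | 403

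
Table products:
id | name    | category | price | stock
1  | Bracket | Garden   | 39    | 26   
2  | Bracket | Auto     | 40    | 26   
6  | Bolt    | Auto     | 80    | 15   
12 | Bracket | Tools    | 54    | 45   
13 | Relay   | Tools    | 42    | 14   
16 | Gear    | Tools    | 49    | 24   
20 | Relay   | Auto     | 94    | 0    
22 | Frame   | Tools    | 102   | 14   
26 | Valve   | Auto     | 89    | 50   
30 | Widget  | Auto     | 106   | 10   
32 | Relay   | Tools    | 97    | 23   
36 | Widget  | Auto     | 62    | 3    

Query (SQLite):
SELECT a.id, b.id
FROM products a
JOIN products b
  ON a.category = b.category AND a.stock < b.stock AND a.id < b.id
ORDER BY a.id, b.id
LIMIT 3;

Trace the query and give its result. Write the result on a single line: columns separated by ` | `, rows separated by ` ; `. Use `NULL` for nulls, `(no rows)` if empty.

Pairs (a,b) with same category, a.stock < b.stock, a.id < b.id.
category groups: Auto:{2,6,20,26,30,36} Garden:{1} Tools:{12,13,16,22,32}
Ordered by (a.id, b.id); first 3.

2 | 26 ; 6 | 26 ; 13 | 16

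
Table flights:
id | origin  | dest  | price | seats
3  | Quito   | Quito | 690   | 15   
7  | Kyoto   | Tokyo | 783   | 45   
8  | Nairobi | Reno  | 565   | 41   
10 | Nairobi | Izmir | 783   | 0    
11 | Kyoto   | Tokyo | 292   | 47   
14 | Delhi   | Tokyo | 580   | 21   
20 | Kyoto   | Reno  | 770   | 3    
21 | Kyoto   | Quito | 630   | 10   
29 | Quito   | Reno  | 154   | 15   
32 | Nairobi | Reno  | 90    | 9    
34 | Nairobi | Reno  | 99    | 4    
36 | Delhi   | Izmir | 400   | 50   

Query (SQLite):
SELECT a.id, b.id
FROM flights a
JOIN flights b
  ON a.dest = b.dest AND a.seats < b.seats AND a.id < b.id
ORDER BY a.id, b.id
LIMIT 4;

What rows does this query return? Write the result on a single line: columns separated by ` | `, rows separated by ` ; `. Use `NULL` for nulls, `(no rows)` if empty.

7 | 11 ; 10 | 36 ; 20 | 29 ; 20 | 32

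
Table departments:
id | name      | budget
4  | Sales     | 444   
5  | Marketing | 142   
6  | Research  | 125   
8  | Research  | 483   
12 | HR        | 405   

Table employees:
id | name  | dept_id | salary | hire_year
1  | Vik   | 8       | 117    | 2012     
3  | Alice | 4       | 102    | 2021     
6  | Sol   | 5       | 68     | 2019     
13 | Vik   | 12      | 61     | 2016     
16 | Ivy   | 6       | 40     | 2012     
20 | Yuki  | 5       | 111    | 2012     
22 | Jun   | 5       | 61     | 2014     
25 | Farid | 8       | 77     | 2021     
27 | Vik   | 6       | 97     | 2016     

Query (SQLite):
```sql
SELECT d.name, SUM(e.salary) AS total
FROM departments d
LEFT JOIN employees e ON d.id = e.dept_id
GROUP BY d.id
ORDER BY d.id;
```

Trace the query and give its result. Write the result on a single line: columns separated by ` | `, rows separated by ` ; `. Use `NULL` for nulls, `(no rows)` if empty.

Sales | 102 ; Marketing | 240 ; Research | 137 ; Research | 194 ; HR | 61

LEFT JOIN keeps every departments row; unmatched ones get NULL for employees columns.
Group by departments.id and compute SUM(e.salary). SUM over an all-NULL group is NULL.
  4: ids {3} → SUM(e.salary)=102
  5: ids {6, 20, 22} → SUM(e.salary)=240
  6: ids {16, 27} → SUM(e.salary)=137
  8: ids {1, 25} → SUM(e.salary)=194
  12: ids {13} → SUM(e.salary)=61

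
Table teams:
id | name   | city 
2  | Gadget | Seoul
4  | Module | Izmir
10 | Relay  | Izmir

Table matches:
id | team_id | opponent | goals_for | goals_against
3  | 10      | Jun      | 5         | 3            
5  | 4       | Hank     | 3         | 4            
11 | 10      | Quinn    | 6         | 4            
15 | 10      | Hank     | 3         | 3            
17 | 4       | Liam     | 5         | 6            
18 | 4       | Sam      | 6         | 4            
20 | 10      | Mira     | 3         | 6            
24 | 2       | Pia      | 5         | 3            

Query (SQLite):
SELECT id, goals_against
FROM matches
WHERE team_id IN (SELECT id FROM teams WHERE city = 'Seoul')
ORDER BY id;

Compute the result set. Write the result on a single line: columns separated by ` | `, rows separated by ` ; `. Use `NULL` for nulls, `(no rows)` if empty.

Inner query: teams.id where city = 'Seoul'.
Outer: keep matches rows whose team_id is in that set.
Inner query → {2}

24 | 3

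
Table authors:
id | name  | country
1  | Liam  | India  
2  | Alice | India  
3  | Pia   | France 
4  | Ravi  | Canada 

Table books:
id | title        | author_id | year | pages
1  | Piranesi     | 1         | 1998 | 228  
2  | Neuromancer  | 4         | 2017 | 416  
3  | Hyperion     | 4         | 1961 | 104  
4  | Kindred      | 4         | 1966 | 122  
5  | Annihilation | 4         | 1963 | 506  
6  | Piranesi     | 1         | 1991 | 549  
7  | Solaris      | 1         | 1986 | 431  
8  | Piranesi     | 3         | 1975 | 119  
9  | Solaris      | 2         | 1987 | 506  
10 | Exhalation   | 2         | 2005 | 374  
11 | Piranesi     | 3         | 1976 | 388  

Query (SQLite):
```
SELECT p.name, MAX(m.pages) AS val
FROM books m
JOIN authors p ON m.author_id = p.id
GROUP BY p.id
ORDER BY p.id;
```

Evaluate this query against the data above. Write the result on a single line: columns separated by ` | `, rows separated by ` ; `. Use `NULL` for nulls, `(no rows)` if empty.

Join each books row to its authors via author_id.
Group joined rows by authors.id; compute MAX(m.pages) per group.
  1: ids {1, 6, 7} → MAX(m.pages)=549
  2: ids {9, 10} → MAX(m.pages)=506
  3: ids {8, 11} → MAX(m.pages)=388
  4: ids {2, 3, 4, 5} → MAX(m.pages)=506

Liam | 549 ; Alice | 506 ; Pia | 388 ; Ravi | 506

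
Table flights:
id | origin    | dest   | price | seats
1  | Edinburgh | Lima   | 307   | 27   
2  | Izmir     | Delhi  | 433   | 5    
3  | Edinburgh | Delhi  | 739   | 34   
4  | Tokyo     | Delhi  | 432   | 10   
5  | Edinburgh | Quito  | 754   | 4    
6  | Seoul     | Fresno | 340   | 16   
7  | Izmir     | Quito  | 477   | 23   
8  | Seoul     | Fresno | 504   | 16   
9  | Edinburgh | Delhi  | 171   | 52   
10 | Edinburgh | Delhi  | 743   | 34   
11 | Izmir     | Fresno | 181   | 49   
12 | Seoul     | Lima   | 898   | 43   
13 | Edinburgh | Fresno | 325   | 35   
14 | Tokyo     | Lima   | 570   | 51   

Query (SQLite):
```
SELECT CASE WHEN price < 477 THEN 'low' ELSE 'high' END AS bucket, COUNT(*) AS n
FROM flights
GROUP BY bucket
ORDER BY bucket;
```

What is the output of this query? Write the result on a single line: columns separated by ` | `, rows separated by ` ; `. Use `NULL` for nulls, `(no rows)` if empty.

Bucket rows by price < 477 → 'low' else 'high'; count each bucket.

high | 7 ; low | 7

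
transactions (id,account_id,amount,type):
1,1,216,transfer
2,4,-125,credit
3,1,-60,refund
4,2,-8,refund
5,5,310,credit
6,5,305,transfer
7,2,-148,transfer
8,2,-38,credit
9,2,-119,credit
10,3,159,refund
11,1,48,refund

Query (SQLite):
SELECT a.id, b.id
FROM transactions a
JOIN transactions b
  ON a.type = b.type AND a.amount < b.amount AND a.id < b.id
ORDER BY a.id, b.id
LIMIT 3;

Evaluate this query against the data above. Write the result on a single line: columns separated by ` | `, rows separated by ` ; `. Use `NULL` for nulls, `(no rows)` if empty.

1 | 6 ; 2 | 5 ; 2 | 8

Pairs (a,b) with same type, a.amount < b.amount, a.id < b.id.
type groups: credit:{2,5,8,9} refund:{3,4,10,11} transfer:{1,6,7}
Ordered by (a.id, b.id); first 3.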